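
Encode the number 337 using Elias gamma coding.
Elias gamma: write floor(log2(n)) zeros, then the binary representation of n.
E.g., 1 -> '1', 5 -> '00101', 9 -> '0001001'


num_bits = floor(log2(337)) + 1 = 9
leading_zeros = num_bits - 1 = 8
binary(337) = 101010001

Elias gamma(337) = '00000000' + '101010001' = 00000000101010001 (17 bits)


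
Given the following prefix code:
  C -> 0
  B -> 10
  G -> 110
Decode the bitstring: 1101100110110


Decoding step by step:
Bits 110 -> G
Bits 110 -> G
Bits 0 -> C
Bits 110 -> G
Bits 110 -> G


Decoded message: GGCGG


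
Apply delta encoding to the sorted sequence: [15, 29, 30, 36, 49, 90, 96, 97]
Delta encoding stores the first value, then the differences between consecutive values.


First value: 15
Deltas:
  29 - 15 = 14
  30 - 29 = 1
  36 - 30 = 6
  49 - 36 = 13
  90 - 49 = 41
  96 - 90 = 6
  97 - 96 = 1


Delta encoded: [15, 14, 1, 6, 13, 41, 6, 1]


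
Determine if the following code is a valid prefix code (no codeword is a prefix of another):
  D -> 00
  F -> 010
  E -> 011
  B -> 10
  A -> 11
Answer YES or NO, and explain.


Checking each pair (does one codeword prefix another?):
  D='00' vs F='010': no prefix
  D='00' vs E='011': no prefix
  D='00' vs B='10': no prefix
  D='00' vs A='11': no prefix
  F='010' vs D='00': no prefix
  F='010' vs E='011': no prefix
  F='010' vs B='10': no prefix
  F='010' vs A='11': no prefix
  E='011' vs D='00': no prefix
  E='011' vs F='010': no prefix
  E='011' vs B='10': no prefix
  E='011' vs A='11': no prefix
  B='10' vs D='00': no prefix
  B='10' vs F='010': no prefix
  B='10' vs E='011': no prefix
  B='10' vs A='11': no prefix
  A='11' vs D='00': no prefix
  A='11' vs F='010': no prefix
  A='11' vs E='011': no prefix
  A='11' vs B='10': no prefix
No violation found over all pairs.

YES -- this is a valid prefix code. No codeword is a prefix of any other codeword.


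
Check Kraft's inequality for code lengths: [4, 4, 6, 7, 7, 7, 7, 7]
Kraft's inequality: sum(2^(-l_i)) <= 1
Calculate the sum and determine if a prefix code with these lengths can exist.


Sum = 2^(-4) + 2^(-4) + 2^(-6) + 2^(-7) + 2^(-7) + 2^(-7) + 2^(-7) + 2^(-7)
    = 0.0625 + 0.0625 + 0.015625 + 0.0078125 + 0.0078125 + 0.0078125 + 0.0078125 + 0.0078125
    = 23/128 = 0.1796875
Since 0.1796875 <= 1, Kraft's inequality IS satisfied.
A prefix code with these lengths CAN exist.

Kraft sum = 0.1796875. Satisfied.


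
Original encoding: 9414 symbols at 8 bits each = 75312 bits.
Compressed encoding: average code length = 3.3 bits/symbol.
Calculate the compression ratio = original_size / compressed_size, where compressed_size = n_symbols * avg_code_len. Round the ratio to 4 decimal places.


original_size = n_symbols * orig_bits = 9414 * 8 = 75312 bits
compressed_size = n_symbols * avg_code_len = 9414 * 3.3 = 31066.2 bits
ratio = original_size / compressed_size = 75312 / 31066.2 = 2.4242

Compression ratio = 2.4242


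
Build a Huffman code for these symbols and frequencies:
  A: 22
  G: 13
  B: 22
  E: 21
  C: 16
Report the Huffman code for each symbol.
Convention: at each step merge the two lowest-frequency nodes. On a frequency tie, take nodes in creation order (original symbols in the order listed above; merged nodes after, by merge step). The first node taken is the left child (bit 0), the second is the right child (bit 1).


Huffman tree construction:
Step 1: Merge G(13) + C(16) = 29
Step 2: Merge E(21) + A(22) = 43
Step 3: Merge B(22) + (G+C)(29) = 51
Step 4: Merge (E+A)(43) + (B+(G+C))(51) = 94
Read each symbol's code off the tree from the root (left child = 0, right child = 1).

Codes:
  A: 01 (length 2)
  G: 110 (length 3)
  B: 10 (length 2)
  E: 00 (length 2)
  C: 111 (length 3)
Average code length: 217/94 = 2.3085 bits/symbol


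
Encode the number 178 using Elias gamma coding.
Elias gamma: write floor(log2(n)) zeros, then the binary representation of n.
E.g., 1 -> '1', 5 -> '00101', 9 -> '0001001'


num_bits = floor(log2(178)) + 1 = 8
leading_zeros = num_bits - 1 = 7
binary(178) = 10110010

Elias gamma(178) = '0000000' + '10110010' = 000000010110010 (15 bits)


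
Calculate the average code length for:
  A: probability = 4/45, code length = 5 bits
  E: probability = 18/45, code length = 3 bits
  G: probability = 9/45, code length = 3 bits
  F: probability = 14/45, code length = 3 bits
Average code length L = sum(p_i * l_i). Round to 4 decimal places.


Weighted contributions p_i * l_i:
  A: (4/45) * 5 = 20/45
  E: (18/45) * 3 = 54/45
  G: (9/45) * 3 = 27/45
  F: (14/45) * 3 = 42/45
Sum = (20 + 54 + 27 + 42)/45 = 143/45

L = 143/45 = 3.1778 bits/symbol


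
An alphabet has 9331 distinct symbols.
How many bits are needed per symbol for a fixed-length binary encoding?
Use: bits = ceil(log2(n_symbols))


log2(9331) = 13.1878
Bracket: 2^13 = 8192 < 9331 <= 2^14 = 16384
So ceil(log2(9331)) = 14

bits = ceil(log2(9331)) = ceil(13.1878) = 14 bits


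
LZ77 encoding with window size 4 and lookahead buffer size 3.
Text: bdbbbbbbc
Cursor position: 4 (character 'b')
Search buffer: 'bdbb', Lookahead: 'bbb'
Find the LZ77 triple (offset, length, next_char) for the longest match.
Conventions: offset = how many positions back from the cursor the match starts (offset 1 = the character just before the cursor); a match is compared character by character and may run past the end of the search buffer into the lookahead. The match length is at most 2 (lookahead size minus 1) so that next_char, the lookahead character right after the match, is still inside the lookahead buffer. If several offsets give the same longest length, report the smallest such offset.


Try each offset into the search buffer:
  offset=1 (pos 3, char 'b'): match length 2
  offset=2 (pos 2, char 'b'): match length 2
  offset=3 (pos 1, char 'd'): match length 0
  offset=4 (pos 0, char 'b'): match length 1
Longest match has length 2, found at offsets 1, 2; take the smallest, offset 1.
next_char = character at position 4 + 2 = 6 -> 'b'

Best match: offset=1, length=2 (matching 'bb' starting at position 3)
LZ77 triple: (1, 2, 'b')


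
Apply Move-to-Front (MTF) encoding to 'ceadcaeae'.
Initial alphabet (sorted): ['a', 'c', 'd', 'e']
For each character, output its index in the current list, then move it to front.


MTF encoding:
'c': index 1 in ['a', 'c', 'd', 'e'] -> ['c', 'a', 'd', 'e']
'e': index 3 in ['c', 'a', 'd', 'e'] -> ['e', 'c', 'a', 'd']
'a': index 2 in ['e', 'c', 'a', 'd'] -> ['a', 'e', 'c', 'd']
'd': index 3 in ['a', 'e', 'c', 'd'] -> ['d', 'a', 'e', 'c']
'c': index 3 in ['d', 'a', 'e', 'c'] -> ['c', 'd', 'a', 'e']
'a': index 2 in ['c', 'd', 'a', 'e'] -> ['a', 'c', 'd', 'e']
'e': index 3 in ['a', 'c', 'd', 'e'] -> ['e', 'a', 'c', 'd']
'a': index 1 in ['e', 'a', 'c', 'd'] -> ['a', 'e', 'c', 'd']
'e': index 1 in ['a', 'e', 'c', 'd'] -> ['e', 'a', 'c', 'd']


Output: [1, 3, 2, 3, 3, 2, 3, 1, 1]


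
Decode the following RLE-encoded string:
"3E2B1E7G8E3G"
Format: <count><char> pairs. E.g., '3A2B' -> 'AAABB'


Expanding each <count><char> pair:
  3E -> 'EEE'
  2B -> 'BB'
  1E -> 'E'
  7G -> 'GGGGGGG'
  8E -> 'EEEEEEEE'
  3G -> 'GGG'

Decoded = EEEBBEGGGGGGGEEEEEEEEGGG


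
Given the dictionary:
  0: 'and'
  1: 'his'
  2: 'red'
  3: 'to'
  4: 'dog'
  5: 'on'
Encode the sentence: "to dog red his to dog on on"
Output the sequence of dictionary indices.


Look up each word in the dictionary:
  'to' -> 3
  'dog' -> 4
  'red' -> 2
  'his' -> 1
  'to' -> 3
  'dog' -> 4
  'on' -> 5
  'on' -> 5

Encoded: [3, 4, 2, 1, 3, 4, 5, 5]


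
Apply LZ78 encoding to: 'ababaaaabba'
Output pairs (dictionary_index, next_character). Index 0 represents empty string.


LZ78 encoding steps:
Dictionary: {0: ''}
Step 1: w='' (idx 0), next='a' -> output (0, 'a'), add 'a' as idx 1
Step 2: w='' (idx 0), next='b' -> output (0, 'b'), add 'b' as idx 2
Step 3: w='a' (idx 1), next='b' -> output (1, 'b'), add 'ab' as idx 3
Step 4: w='a' (idx 1), next='a' -> output (1, 'a'), add 'aa' as idx 4
Step 5: w='aa' (idx 4), next='b' -> output (4, 'b'), add 'aab' as idx 5
Step 6: w='b' (idx 2), next='a' -> output (2, 'a'), add 'ba' as idx 6


Encoded: [(0, 'a'), (0, 'b'), (1, 'b'), (1, 'a'), (4, 'b'), (2, 'a')]


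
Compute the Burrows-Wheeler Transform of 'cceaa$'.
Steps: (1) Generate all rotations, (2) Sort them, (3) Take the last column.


Rotations (sorted):
  0: $cceaa -> last char: a
  1: a$ccea -> last char: a
  2: aa$cce -> last char: e
  3: cceaa$ -> last char: $
  4: ceaa$c -> last char: c
  5: eaa$cc -> last char: c


BWT = aae$cc


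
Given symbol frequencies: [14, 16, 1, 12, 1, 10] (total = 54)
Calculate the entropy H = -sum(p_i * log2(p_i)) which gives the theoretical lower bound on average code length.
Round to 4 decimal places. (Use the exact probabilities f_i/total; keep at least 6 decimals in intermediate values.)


Per-symbol terms -p_i * log2(p_i) with p_i = f_i/54:
  p = 14/54 = 0.259259: log2(p) = -1.947533, -p*log2(p) = 0.504916
  p = 16/54 = 0.296296: log2(p) = -1.754888, -p*log2(p) = 0.519967
  p = 1/54 = 0.018519: log2(p) = -5.754888, -p*log2(p) = 0.106572
  p = 12/54 = 0.222222: log2(p) = -2.169925, -p*log2(p) = 0.482206
  p = 1/54 = 0.018519: log2(p) = -5.754888, -p*log2(p) = 0.106572
  p = 10/54 = 0.185185: log2(p) = -2.432959, -p*log2(p) = 0.450548
H = 0.504916 + 0.519967 + 0.106572 + 0.482206 + 0.106572 + 0.450548 = 2.170781

H = 2.1708 bits/symbol


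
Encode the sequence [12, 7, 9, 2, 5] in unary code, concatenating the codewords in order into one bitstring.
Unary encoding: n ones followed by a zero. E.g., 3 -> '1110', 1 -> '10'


Encode each number as n ones followed by a terminating 0:
  12 -> 1111111111110 (13 bits)
  7 -> 11111110 (8 bits)
  9 -> 1111111110 (10 bits)
  2 -> 110 (3 bits)
  5 -> 111110 (6 bits)
Total length = 13 + 8 + 10 + 3 + 6 = 40 bits.

Unary([12, 7, 9, 2, 5]) = 1111111111110111111101111111110110111110 (40 bits)


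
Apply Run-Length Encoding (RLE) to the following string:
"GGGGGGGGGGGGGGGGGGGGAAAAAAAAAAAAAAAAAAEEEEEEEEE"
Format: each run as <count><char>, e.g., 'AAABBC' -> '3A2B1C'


Scanning runs left to right:
  i=0: run of 'G' x 20 -> '20G'
  i=20: run of 'A' x 18 -> '18A'
  i=38: run of 'E' x 9 -> '9E'

RLE = 20G18A9E


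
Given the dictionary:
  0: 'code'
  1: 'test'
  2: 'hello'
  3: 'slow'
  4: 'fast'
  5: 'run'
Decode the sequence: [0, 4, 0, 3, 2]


Look up each index in the dictionary:
  0 -> 'code'
  4 -> 'fast'
  0 -> 'code'
  3 -> 'slow'
  2 -> 'hello'

Decoded: "code fast code slow hello"


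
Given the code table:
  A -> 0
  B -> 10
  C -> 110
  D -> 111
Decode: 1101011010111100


Decoding:
110 -> C
10 -> B
110 -> C
10 -> B
111 -> D
10 -> B
0 -> A


Result: CBCBDBA


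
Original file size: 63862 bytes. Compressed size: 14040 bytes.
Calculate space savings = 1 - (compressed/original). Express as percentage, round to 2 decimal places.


ratio = compressed/original = 14040/63862 = 0.219849
savings = 1 - ratio = 1 - 0.219849 = 0.780151
as a percentage: 0.780151 * 100 = 78.02%

Space savings = 1 - 14040/63862 = 78.02%


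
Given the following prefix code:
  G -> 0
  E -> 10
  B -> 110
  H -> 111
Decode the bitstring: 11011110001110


Decoding step by step:
Bits 110 -> B
Bits 111 -> H
Bits 10 -> E
Bits 0 -> G
Bits 0 -> G
Bits 111 -> H
Bits 0 -> G


Decoded message: BHEGGHG


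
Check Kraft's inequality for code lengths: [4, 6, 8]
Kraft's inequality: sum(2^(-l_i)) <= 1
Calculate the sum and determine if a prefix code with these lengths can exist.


Sum = 2^(-4) + 2^(-6) + 2^(-8)
    = 0.0625 + 0.015625 + 0.00390625
    = 21/256 = 0.08203125
Since 0.08203125 <= 1, Kraft's inequality IS satisfied.
A prefix code with these lengths CAN exist.

Kraft sum = 0.08203125. Satisfied.


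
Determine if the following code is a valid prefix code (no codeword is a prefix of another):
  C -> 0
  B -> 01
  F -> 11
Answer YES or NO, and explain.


Checking each pair (does one codeword prefix another?):
  C='0' vs B='01': prefix -- VIOLATION

NO -- this is NOT a valid prefix code. C (0) is a prefix of B (01).


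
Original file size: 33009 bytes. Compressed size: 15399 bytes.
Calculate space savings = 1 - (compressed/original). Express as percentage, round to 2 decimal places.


ratio = compressed/original = 15399/33009 = 0.466509
savings = 1 - ratio = 1 - 0.466509 = 0.533491
as a percentage: 0.533491 * 100 = 53.35%

Space savings = 1 - 15399/33009 = 53.35%


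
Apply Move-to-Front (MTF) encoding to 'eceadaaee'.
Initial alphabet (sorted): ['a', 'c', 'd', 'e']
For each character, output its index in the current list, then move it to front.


MTF encoding:
'e': index 3 in ['a', 'c', 'd', 'e'] -> ['e', 'a', 'c', 'd']
'c': index 2 in ['e', 'a', 'c', 'd'] -> ['c', 'e', 'a', 'd']
'e': index 1 in ['c', 'e', 'a', 'd'] -> ['e', 'c', 'a', 'd']
'a': index 2 in ['e', 'c', 'a', 'd'] -> ['a', 'e', 'c', 'd']
'd': index 3 in ['a', 'e', 'c', 'd'] -> ['d', 'a', 'e', 'c']
'a': index 1 in ['d', 'a', 'e', 'c'] -> ['a', 'd', 'e', 'c']
'a': index 0 in ['a', 'd', 'e', 'c'] -> ['a', 'd', 'e', 'c']
'e': index 2 in ['a', 'd', 'e', 'c'] -> ['e', 'a', 'd', 'c']
'e': index 0 in ['e', 'a', 'd', 'c'] -> ['e', 'a', 'd', 'c']


Output: [3, 2, 1, 2, 3, 1, 0, 2, 0]


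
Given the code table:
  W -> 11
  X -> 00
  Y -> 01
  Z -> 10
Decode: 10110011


Decoding:
10 -> Z
11 -> W
00 -> X
11 -> W


Result: ZWXW


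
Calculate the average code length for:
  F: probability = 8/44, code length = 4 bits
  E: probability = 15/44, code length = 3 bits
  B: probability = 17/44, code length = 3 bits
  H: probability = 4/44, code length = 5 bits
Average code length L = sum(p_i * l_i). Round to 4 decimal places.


Weighted contributions p_i * l_i:
  F: (8/44) * 4 = 32/44
  E: (15/44) * 3 = 45/44
  B: (17/44) * 3 = 51/44
  H: (4/44) * 5 = 20/44
Sum = (32 + 45 + 51 + 20)/44 = 148/44

L = 148/44 = 3.3636 bits/symbol


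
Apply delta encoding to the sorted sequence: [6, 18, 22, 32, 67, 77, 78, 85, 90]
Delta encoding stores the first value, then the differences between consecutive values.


First value: 6
Deltas:
  18 - 6 = 12
  22 - 18 = 4
  32 - 22 = 10
  67 - 32 = 35
  77 - 67 = 10
  78 - 77 = 1
  85 - 78 = 7
  90 - 85 = 5


Delta encoded: [6, 12, 4, 10, 35, 10, 1, 7, 5]


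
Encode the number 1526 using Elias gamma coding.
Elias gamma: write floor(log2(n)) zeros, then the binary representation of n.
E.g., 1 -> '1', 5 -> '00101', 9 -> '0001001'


num_bits = floor(log2(1526)) + 1 = 11
leading_zeros = num_bits - 1 = 10
binary(1526) = 10111110110

Elias gamma(1526) = '0000000000' + '10111110110' = 000000000010111110110 (21 bits)


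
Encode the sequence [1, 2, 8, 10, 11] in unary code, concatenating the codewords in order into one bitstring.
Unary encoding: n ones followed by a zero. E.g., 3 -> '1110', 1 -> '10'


Encode each number as n ones followed by a terminating 0:
  1 -> 10 (2 bits)
  2 -> 110 (3 bits)
  8 -> 111111110 (9 bits)
  10 -> 11111111110 (11 bits)
  11 -> 111111111110 (12 bits)
Total length = 2 + 3 + 9 + 11 + 12 = 37 bits.

Unary([1, 2, 8, 10, 11]) = 1011011111111011111111110111111111110 (37 bits)


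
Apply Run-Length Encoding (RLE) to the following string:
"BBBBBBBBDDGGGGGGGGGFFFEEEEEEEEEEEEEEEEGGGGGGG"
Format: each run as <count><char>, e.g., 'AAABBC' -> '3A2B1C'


Scanning runs left to right:
  i=0: run of 'B' x 8 -> '8B'
  i=8: run of 'D' x 2 -> '2D'
  i=10: run of 'G' x 9 -> '9G'
  i=19: run of 'F' x 3 -> '3F'
  i=22: run of 'E' x 16 -> '16E'
  i=38: run of 'G' x 7 -> '7G'

RLE = 8B2D9G3F16E7G


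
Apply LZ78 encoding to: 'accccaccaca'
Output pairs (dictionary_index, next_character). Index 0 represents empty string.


LZ78 encoding steps:
Dictionary: {0: ''}
Step 1: w='' (idx 0), next='a' -> output (0, 'a'), add 'a' as idx 1
Step 2: w='' (idx 0), next='c' -> output (0, 'c'), add 'c' as idx 2
Step 3: w='c' (idx 2), next='c' -> output (2, 'c'), add 'cc' as idx 3
Step 4: w='c' (idx 2), next='a' -> output (2, 'a'), add 'ca' as idx 4
Step 5: w='cc' (idx 3), next='a' -> output (3, 'a'), add 'cca' as idx 5
Step 6: w='ca' (idx 4), end of input -> output (4, '')


Encoded: [(0, 'a'), (0, 'c'), (2, 'c'), (2, 'a'), (3, 'a'), (4, '')]


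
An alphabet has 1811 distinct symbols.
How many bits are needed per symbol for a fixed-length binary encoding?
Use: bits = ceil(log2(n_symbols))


log2(1811) = 10.8226
Bracket: 2^10 = 1024 < 1811 <= 2^11 = 2048
So ceil(log2(1811)) = 11

bits = ceil(log2(1811)) = ceil(10.8226) = 11 bits


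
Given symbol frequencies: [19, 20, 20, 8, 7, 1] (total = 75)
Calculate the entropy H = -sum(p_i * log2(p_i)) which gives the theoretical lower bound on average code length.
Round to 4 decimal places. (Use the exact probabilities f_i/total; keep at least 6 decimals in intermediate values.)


Per-symbol terms -p_i * log2(p_i) with p_i = f_i/75:
  p = 19/75 = 0.253333: log2(p) = -1.980891, -p*log2(p) = 0.501826
  p = 20/75 = 0.266667: log2(p) = -1.906891, -p*log2(p) = 0.508504
  p = 20/75 = 0.266667: log2(p) = -1.906891, -p*log2(p) = 0.508504
  p = 8/75 = 0.106667: log2(p) = -3.228819, -p*log2(p) = 0.344407
  p = 7/75 = 0.093333: log2(p) = -3.421464, -p*log2(p) = 0.319337
  p = 1/75 = 0.013333: log2(p) = -6.228819, -p*log2(p) = 0.083051
H = 0.501826 + 0.508504 + 0.508504 + 0.344407 + 0.319337 + 0.083051 = 2.265629

H = 2.2656 bits/symbol


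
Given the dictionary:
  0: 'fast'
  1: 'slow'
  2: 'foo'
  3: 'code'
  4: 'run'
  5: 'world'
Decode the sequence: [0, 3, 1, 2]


Look up each index in the dictionary:
  0 -> 'fast'
  3 -> 'code'
  1 -> 'slow'
  2 -> 'foo'

Decoded: "fast code slow foo"


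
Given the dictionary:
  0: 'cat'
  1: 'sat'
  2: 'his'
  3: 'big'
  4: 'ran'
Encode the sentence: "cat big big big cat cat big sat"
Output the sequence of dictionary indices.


Look up each word in the dictionary:
  'cat' -> 0
  'big' -> 3
  'big' -> 3
  'big' -> 3
  'cat' -> 0
  'cat' -> 0
  'big' -> 3
  'sat' -> 1

Encoded: [0, 3, 3, 3, 0, 0, 3, 1]


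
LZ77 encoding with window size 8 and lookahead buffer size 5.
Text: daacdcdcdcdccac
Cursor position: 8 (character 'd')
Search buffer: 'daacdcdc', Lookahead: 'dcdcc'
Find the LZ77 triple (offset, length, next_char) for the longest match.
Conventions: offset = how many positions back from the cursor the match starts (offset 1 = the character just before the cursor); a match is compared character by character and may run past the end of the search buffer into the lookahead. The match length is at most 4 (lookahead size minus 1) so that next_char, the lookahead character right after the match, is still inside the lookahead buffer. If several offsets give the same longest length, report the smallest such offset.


Try each offset into the search buffer:
  offset=1 (pos 7, char 'c'): match length 0
  offset=2 (pos 6, char 'd'): match length 4
  offset=3 (pos 5, char 'c'): match length 0
  offset=4 (pos 4, char 'd'): match length 4
  offset=5 (pos 3, char 'c'): match length 0
  offset=6 (pos 2, char 'a'): match length 0
  offset=7 (pos 1, char 'a'): match length 0
  offset=8 (pos 0, char 'd'): match length 1
Longest match has length 4, found at offsets 2, 4; take the smallest, offset 2.
next_char = character at position 8 + 4 = 12 -> 'c'

Best match: offset=2, length=4 (matching 'dcdc' starting at position 6)
LZ77 triple: (2, 4, 'c')


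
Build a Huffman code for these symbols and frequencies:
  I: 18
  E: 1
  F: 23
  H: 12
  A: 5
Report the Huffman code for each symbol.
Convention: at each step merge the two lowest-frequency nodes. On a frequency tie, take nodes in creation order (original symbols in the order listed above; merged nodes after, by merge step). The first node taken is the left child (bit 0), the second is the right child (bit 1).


Huffman tree construction:
Step 1: Merge E(1) + A(5) = 6
Step 2: Merge (E+A)(6) + H(12) = 18
Step 3: Merge I(18) + ((E+A)+H)(18) = 36
Step 4: Merge F(23) + (I+((E+A)+H))(36) = 59
Read each symbol's code off the tree from the root (left child = 0, right child = 1).

Codes:
  I: 10 (length 2)
  E: 1100 (length 4)
  F: 0 (length 1)
  H: 111 (length 3)
  A: 1101 (length 4)
Average code length: 119/59 = 2.0169 bits/symbol


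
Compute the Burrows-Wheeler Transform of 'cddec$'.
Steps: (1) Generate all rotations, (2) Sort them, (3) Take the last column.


Rotations (sorted):
  0: $cddec -> last char: c
  1: c$cdde -> last char: e
  2: cddec$ -> last char: $
  3: ddec$c -> last char: c
  4: dec$cd -> last char: d
  5: ec$cdd -> last char: d


BWT = ce$cdd


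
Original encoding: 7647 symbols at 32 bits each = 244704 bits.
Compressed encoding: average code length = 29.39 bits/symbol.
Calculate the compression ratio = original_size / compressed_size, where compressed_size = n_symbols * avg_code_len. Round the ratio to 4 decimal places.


original_size = n_symbols * orig_bits = 7647 * 32 = 244704 bits
compressed_size = n_symbols * avg_code_len = 7647 * 29.39 = 224745.33 bits
ratio = original_size / compressed_size = 244704 / 224745.33 = 1.0888

Compression ratio = 1.0888


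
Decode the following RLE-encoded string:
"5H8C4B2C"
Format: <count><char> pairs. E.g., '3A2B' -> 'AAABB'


Expanding each <count><char> pair:
  5H -> 'HHHHH'
  8C -> 'CCCCCCCC'
  4B -> 'BBBB'
  2C -> 'CC'

Decoded = HHHHHCCCCCCCCBBBBCC


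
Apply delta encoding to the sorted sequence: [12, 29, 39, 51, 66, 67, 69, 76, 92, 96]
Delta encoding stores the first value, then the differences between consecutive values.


First value: 12
Deltas:
  29 - 12 = 17
  39 - 29 = 10
  51 - 39 = 12
  66 - 51 = 15
  67 - 66 = 1
  69 - 67 = 2
  76 - 69 = 7
  92 - 76 = 16
  96 - 92 = 4


Delta encoded: [12, 17, 10, 12, 15, 1, 2, 7, 16, 4]


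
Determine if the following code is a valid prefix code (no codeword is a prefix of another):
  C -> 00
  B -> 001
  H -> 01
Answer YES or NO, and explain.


Checking each pair (does one codeword prefix another?):
  C='00' vs B='001': prefix -- VIOLATION

NO -- this is NOT a valid prefix code. C (00) is a prefix of B (001).


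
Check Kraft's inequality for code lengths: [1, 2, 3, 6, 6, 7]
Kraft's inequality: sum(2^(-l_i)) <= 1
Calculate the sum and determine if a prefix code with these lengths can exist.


Sum = 2^(-1) + 2^(-2) + 2^(-3) + 2^(-6) + 2^(-6) + 2^(-7)
    = 0.5 + 0.25 + 0.125 + 0.015625 + 0.015625 + 0.0078125
    = 117/128 = 0.9140625
Since 0.9140625 <= 1, Kraft's inequality IS satisfied.
A prefix code with these lengths CAN exist.

Kraft sum = 0.9140625. Satisfied.


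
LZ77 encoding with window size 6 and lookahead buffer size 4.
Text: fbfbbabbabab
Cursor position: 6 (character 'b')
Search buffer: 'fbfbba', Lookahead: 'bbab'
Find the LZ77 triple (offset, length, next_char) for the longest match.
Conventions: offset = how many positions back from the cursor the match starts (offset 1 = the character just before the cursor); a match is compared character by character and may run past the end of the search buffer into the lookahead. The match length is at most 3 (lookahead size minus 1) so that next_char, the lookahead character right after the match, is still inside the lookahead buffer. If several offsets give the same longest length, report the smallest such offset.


Try each offset into the search buffer:
  offset=1 (pos 5, char 'a'): match length 0
  offset=2 (pos 4, char 'b'): match length 1
  offset=3 (pos 3, char 'b'): match length 3
  offset=4 (pos 2, char 'f'): match length 0
  offset=5 (pos 1, char 'b'): match length 1
  offset=6 (pos 0, char 'f'): match length 0
Longest match has length 3 at offset 3.
next_char = character at position 6 + 3 = 9 -> 'b'

Best match: offset=3, length=3 (matching 'bba' starting at position 3)
LZ77 triple: (3, 3, 'b')


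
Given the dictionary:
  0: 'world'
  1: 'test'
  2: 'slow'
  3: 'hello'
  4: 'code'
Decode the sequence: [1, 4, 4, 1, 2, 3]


Look up each index in the dictionary:
  1 -> 'test'
  4 -> 'code'
  4 -> 'code'
  1 -> 'test'
  2 -> 'slow'
  3 -> 'hello'

Decoded: "test code code test slow hello"


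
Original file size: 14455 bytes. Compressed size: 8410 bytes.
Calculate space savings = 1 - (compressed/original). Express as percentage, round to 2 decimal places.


ratio = compressed/original = 8410/14455 = 0.581806
savings = 1 - ratio = 1 - 0.581806 = 0.418194
as a percentage: 0.418194 * 100 = 41.82%

Space savings = 1 - 8410/14455 = 41.82%


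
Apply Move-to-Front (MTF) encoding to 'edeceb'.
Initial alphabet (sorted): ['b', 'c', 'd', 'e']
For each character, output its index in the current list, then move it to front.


MTF encoding:
'e': index 3 in ['b', 'c', 'd', 'e'] -> ['e', 'b', 'c', 'd']
'd': index 3 in ['e', 'b', 'c', 'd'] -> ['d', 'e', 'b', 'c']
'e': index 1 in ['d', 'e', 'b', 'c'] -> ['e', 'd', 'b', 'c']
'c': index 3 in ['e', 'd', 'b', 'c'] -> ['c', 'e', 'd', 'b']
'e': index 1 in ['c', 'e', 'd', 'b'] -> ['e', 'c', 'd', 'b']
'b': index 3 in ['e', 'c', 'd', 'b'] -> ['b', 'e', 'c', 'd']


Output: [3, 3, 1, 3, 1, 3]


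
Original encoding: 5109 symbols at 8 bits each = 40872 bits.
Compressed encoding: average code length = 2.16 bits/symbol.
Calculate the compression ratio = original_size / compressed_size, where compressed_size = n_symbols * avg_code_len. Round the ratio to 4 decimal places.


original_size = n_symbols * orig_bits = 5109 * 8 = 40872 bits
compressed_size = n_symbols * avg_code_len = 5109 * 2.16 = 11035.44 bits
ratio = original_size / compressed_size = 40872 / 11035.44 = 3.7037

Compression ratio = 3.7037


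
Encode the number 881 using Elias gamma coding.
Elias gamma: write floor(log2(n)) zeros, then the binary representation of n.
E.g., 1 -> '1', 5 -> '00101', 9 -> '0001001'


num_bits = floor(log2(881)) + 1 = 10
leading_zeros = num_bits - 1 = 9
binary(881) = 1101110001

Elias gamma(881) = '000000000' + '1101110001' = 0000000001101110001 (19 bits)


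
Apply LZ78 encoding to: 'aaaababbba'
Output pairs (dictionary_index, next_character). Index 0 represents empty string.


LZ78 encoding steps:
Dictionary: {0: ''}
Step 1: w='' (idx 0), next='a' -> output (0, 'a'), add 'a' as idx 1
Step 2: w='a' (idx 1), next='a' -> output (1, 'a'), add 'aa' as idx 2
Step 3: w='a' (idx 1), next='b' -> output (1, 'b'), add 'ab' as idx 3
Step 4: w='ab' (idx 3), next='b' -> output (3, 'b'), add 'abb' as idx 4
Step 5: w='' (idx 0), next='b' -> output (0, 'b'), add 'b' as idx 5
Step 6: w='a' (idx 1), end of input -> output (1, '')


Encoded: [(0, 'a'), (1, 'a'), (1, 'b'), (3, 'b'), (0, 'b'), (1, '')]


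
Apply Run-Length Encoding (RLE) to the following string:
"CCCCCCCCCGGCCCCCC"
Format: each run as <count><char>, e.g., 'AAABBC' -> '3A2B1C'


Scanning runs left to right:
  i=0: run of 'C' x 9 -> '9C'
  i=9: run of 'G' x 2 -> '2G'
  i=11: run of 'C' x 6 -> '6C'

RLE = 9C2G6C


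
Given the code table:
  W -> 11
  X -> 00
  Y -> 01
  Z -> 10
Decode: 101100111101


Decoding:
10 -> Z
11 -> W
00 -> X
11 -> W
11 -> W
01 -> Y


Result: ZWXWWY


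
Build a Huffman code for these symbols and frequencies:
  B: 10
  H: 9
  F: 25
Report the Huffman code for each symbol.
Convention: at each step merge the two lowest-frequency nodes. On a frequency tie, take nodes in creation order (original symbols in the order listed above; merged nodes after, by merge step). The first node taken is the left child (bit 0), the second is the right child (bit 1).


Huffman tree construction:
Step 1: Merge H(9) + B(10) = 19
Step 2: Merge (H+B)(19) + F(25) = 44
Read each symbol's code off the tree from the root (left child = 0, right child = 1).

Codes:
  B: 01 (length 2)
  H: 00 (length 2)
  F: 1 (length 1)
Average code length: 63/44 = 1.4318 bits/symbol


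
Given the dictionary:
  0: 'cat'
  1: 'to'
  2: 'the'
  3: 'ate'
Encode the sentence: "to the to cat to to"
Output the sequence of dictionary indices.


Look up each word in the dictionary:
  'to' -> 1
  'the' -> 2
  'to' -> 1
  'cat' -> 0
  'to' -> 1
  'to' -> 1

Encoded: [1, 2, 1, 0, 1, 1]


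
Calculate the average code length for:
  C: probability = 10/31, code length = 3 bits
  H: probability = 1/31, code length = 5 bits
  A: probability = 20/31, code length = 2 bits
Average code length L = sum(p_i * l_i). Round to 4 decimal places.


Weighted contributions p_i * l_i:
  C: (10/31) * 3 = 30/31
  H: (1/31) * 5 = 5/31
  A: (20/31) * 2 = 40/31
Sum = (30 + 5 + 40)/31 = 75/31

L = 75/31 = 2.4194 bits/symbol


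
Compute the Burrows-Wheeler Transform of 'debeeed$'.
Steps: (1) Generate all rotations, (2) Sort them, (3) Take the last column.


Rotations (sorted):
  0: $debeeed -> last char: d
  1: beeed$de -> last char: e
  2: d$debeee -> last char: e
  3: debeeed$ -> last char: $
  4: ebeeed$d -> last char: d
  5: ed$debee -> last char: e
  6: eed$debe -> last char: e
  7: eeed$deb -> last char: b


BWT = dee$deeb


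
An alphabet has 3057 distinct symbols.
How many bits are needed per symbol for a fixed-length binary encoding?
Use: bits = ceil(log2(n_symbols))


log2(3057) = 11.5779
Bracket: 2^11 = 2048 < 3057 <= 2^12 = 4096
So ceil(log2(3057)) = 12

bits = ceil(log2(3057)) = ceil(11.5779) = 12 bits


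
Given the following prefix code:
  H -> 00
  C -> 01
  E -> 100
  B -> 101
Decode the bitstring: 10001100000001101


Decoding step by step:
Bits 100 -> E
Bits 01 -> C
Bits 100 -> E
Bits 00 -> H
Bits 00 -> H
Bits 01 -> C
Bits 101 -> B


Decoded message: ECEHHCB


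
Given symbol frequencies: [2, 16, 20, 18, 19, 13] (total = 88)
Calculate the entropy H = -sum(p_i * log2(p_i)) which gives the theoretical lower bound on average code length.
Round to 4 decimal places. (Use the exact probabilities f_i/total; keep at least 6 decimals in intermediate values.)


Per-symbol terms -p_i * log2(p_i) with p_i = f_i/88:
  p = 2/88 = 0.022727: log2(p) = -5.459432, -p*log2(p) = 0.124078
  p = 16/88 = 0.181818: log2(p) = -2.459432, -p*log2(p) = 0.447169
  p = 20/88 = 0.227273: log2(p) = -2.137504, -p*log2(p) = 0.485796
  p = 18/88 = 0.204545: log2(p) = -2.289507, -p*log2(p) = 0.468308
  p = 19/88 = 0.215909: log2(p) = -2.211504, -p*log2(p) = 0.477484
  p = 13/88 = 0.147727: log2(p) = -2.758992, -p*log2(p) = 0.407578
H = 0.124078 + 0.447169 + 0.485796 + 0.468308 + 0.477484 + 0.407578 = 2.410413

H = 2.4104 bits/symbol


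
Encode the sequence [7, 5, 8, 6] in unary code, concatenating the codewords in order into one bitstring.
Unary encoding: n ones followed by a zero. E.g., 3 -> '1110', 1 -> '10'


Encode each number as n ones followed by a terminating 0:
  7 -> 11111110 (8 bits)
  5 -> 111110 (6 bits)
  8 -> 111111110 (9 bits)
  6 -> 1111110 (7 bits)
Total length = 8 + 6 + 9 + 7 = 30 bits.

Unary([7, 5, 8, 6]) = 111111101111101111111101111110 (30 bits)


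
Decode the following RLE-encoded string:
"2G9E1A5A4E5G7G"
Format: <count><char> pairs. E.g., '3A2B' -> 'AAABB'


Expanding each <count><char> pair:
  2G -> 'GG'
  9E -> 'EEEEEEEEE'
  1A -> 'A'
  5A -> 'AAAAA'
  4E -> 'EEEE'
  5G -> 'GGGGG'
  7G -> 'GGGGGGG'

Decoded = GGEEEEEEEEEAAAAAAEEEEGGGGGGGGGGGG


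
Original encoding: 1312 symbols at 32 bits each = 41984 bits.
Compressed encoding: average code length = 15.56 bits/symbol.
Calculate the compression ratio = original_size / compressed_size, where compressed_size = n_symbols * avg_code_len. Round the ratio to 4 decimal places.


original_size = n_symbols * orig_bits = 1312 * 32 = 41984 bits
compressed_size = n_symbols * avg_code_len = 1312 * 15.56 = 20414.72 bits
ratio = original_size / compressed_size = 41984 / 20414.72 = 2.0566

Compression ratio = 2.0566


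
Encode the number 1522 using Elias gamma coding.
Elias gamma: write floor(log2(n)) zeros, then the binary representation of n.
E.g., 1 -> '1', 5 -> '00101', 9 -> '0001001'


num_bits = floor(log2(1522)) + 1 = 11
leading_zeros = num_bits - 1 = 10
binary(1522) = 10111110010

Elias gamma(1522) = '0000000000' + '10111110010' = 000000000010111110010 (21 bits)


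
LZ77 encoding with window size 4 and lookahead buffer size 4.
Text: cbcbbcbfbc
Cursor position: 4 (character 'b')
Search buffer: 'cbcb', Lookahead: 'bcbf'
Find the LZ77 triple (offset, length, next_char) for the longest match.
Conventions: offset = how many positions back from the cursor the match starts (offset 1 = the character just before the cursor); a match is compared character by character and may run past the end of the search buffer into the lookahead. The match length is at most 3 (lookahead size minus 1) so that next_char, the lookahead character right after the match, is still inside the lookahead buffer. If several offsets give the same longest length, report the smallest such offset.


Try each offset into the search buffer:
  offset=1 (pos 3, char 'b'): match length 1
  offset=2 (pos 2, char 'c'): match length 0
  offset=3 (pos 1, char 'b'): match length 3
  offset=4 (pos 0, char 'c'): match length 0
Longest match has length 3 at offset 3.
next_char = character at position 4 + 3 = 7 -> 'f'

Best match: offset=3, length=3 (matching 'bcb' starting at position 1)
LZ77 triple: (3, 3, 'f')


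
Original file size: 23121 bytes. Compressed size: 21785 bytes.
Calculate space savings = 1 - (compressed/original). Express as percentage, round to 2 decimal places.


ratio = compressed/original = 21785/23121 = 0.942217
savings = 1 - ratio = 1 - 0.942217 = 0.057783
as a percentage: 0.057783 * 100 = 5.78%

Space savings = 1 - 21785/23121 = 5.78%


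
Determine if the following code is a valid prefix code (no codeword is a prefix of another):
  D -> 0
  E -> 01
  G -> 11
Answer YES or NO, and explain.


Checking each pair (does one codeword prefix another?):
  D='0' vs E='01': prefix -- VIOLATION

NO -- this is NOT a valid prefix code. D (0) is a prefix of E (01).


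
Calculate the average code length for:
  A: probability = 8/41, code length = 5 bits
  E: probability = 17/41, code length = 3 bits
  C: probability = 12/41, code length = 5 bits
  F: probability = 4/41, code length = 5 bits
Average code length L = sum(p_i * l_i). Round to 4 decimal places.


Weighted contributions p_i * l_i:
  A: (8/41) * 5 = 40/41
  E: (17/41) * 3 = 51/41
  C: (12/41) * 5 = 60/41
  F: (4/41) * 5 = 20/41
Sum = (40 + 51 + 60 + 20)/41 = 171/41

L = 171/41 = 4.1707 bits/symbol


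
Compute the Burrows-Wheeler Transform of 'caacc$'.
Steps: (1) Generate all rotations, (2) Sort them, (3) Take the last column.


Rotations (sorted):
  0: $caacc -> last char: c
  1: aacc$c -> last char: c
  2: acc$ca -> last char: a
  3: c$caac -> last char: c
  4: caacc$ -> last char: $
  5: cc$caa -> last char: a


BWT = ccac$a


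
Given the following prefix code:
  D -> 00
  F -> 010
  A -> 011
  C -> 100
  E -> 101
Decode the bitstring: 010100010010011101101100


Decoding step by step:
Bits 010 -> F
Bits 100 -> C
Bits 010 -> F
Bits 010 -> F
Bits 011 -> A
Bits 101 -> E
Bits 101 -> E
Bits 100 -> C


Decoded message: FCFFAEEC


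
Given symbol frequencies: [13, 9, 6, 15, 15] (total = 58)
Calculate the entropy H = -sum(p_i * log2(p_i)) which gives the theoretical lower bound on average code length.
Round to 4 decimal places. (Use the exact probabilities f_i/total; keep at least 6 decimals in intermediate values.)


Per-symbol terms -p_i * log2(p_i) with p_i = f_i/58:
  p = 13/58 = 0.224138: log2(p) = -2.157541, -p*log2(p) = 0.483587
  p = 9/58 = 0.155172: log2(p) = -2.688056, -p*log2(p) = 0.417112
  p = 6/58 = 0.103448: log2(p) = -3.273018, -p*log2(p) = 0.338588
  p = 15/58 = 0.258621: log2(p) = -1.951090, -p*log2(p) = 0.504592
  p = 15/58 = 0.258621: log2(p) = -1.951090, -p*log2(p) = 0.504592
H = 0.483587 + 0.417112 + 0.338588 + 0.504592 + 0.504592 = 2.248471

H = 2.2485 bits/symbol


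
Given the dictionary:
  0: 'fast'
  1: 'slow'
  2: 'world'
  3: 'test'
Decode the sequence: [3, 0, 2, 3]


Look up each index in the dictionary:
  3 -> 'test'
  0 -> 'fast'
  2 -> 'world'
  3 -> 'test'

Decoded: "test fast world test"


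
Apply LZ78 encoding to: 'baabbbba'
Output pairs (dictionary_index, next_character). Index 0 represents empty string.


LZ78 encoding steps:
Dictionary: {0: ''}
Step 1: w='' (idx 0), next='b' -> output (0, 'b'), add 'b' as idx 1
Step 2: w='' (idx 0), next='a' -> output (0, 'a'), add 'a' as idx 2
Step 3: w='a' (idx 2), next='b' -> output (2, 'b'), add 'ab' as idx 3
Step 4: w='b' (idx 1), next='b' -> output (1, 'b'), add 'bb' as idx 4
Step 5: w='b' (idx 1), next='a' -> output (1, 'a'), add 'ba' as idx 5


Encoded: [(0, 'b'), (0, 'a'), (2, 'b'), (1, 'b'), (1, 'a')]


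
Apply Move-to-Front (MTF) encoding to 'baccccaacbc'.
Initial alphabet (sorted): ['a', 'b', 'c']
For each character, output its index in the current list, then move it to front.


MTF encoding:
'b': index 1 in ['a', 'b', 'c'] -> ['b', 'a', 'c']
'a': index 1 in ['b', 'a', 'c'] -> ['a', 'b', 'c']
'c': index 2 in ['a', 'b', 'c'] -> ['c', 'a', 'b']
'c': index 0 in ['c', 'a', 'b'] -> ['c', 'a', 'b']
'c': index 0 in ['c', 'a', 'b'] -> ['c', 'a', 'b']
'c': index 0 in ['c', 'a', 'b'] -> ['c', 'a', 'b']
'a': index 1 in ['c', 'a', 'b'] -> ['a', 'c', 'b']
'a': index 0 in ['a', 'c', 'b'] -> ['a', 'c', 'b']
'c': index 1 in ['a', 'c', 'b'] -> ['c', 'a', 'b']
'b': index 2 in ['c', 'a', 'b'] -> ['b', 'c', 'a']
'c': index 1 in ['b', 'c', 'a'] -> ['c', 'b', 'a']


Output: [1, 1, 2, 0, 0, 0, 1, 0, 1, 2, 1]


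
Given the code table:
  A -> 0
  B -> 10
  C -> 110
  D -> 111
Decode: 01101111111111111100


Decoding:
0 -> A
110 -> C
111 -> D
111 -> D
111 -> D
111 -> D
110 -> C
0 -> A


Result: ACDDDDCA


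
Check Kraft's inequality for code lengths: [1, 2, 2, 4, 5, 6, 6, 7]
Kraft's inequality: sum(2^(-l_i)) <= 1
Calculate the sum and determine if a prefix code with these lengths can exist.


Sum = 2^(-1) + 2^(-2) + 2^(-2) + 2^(-4) + 2^(-5) + 2^(-6) + 2^(-6) + 2^(-7)
    = 0.5 + 0.25 + 0.25 + 0.0625 + 0.03125 + 0.015625 + 0.015625 + 0.0078125
    = 145/128 = 1.1328125
Since 1.1328125 > 1, Kraft's inequality is NOT satisfied.
A prefix code with these lengths CANNOT exist.

Kraft sum = 1.1328125. Not satisfied.


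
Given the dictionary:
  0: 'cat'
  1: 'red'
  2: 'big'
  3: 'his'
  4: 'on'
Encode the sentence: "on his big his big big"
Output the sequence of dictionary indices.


Look up each word in the dictionary:
  'on' -> 4
  'his' -> 3
  'big' -> 2
  'his' -> 3
  'big' -> 2
  'big' -> 2

Encoded: [4, 3, 2, 3, 2, 2]


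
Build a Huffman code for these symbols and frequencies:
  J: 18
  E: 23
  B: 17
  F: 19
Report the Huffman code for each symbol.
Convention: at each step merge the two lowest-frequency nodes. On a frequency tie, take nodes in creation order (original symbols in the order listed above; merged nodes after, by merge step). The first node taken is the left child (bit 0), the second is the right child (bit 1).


Huffman tree construction:
Step 1: Merge B(17) + J(18) = 35
Step 2: Merge F(19) + E(23) = 42
Step 3: Merge (B+J)(35) + (F+E)(42) = 77
Read each symbol's code off the tree from the root (left child = 0, right child = 1).

Codes:
  J: 01 (length 2)
  E: 11 (length 2)
  B: 00 (length 2)
  F: 10 (length 2)
Average code length: 154/77 = 2.0000 bits/symbol


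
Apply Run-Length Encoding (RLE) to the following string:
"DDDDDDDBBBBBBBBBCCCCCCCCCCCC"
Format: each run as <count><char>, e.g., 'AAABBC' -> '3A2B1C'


Scanning runs left to right:
  i=0: run of 'D' x 7 -> '7D'
  i=7: run of 'B' x 9 -> '9B'
  i=16: run of 'C' x 12 -> '12C'

RLE = 7D9B12C


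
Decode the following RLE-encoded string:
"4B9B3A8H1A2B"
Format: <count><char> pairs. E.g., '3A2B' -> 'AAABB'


Expanding each <count><char> pair:
  4B -> 'BBBB'
  9B -> 'BBBBBBBBB'
  3A -> 'AAA'
  8H -> 'HHHHHHHH'
  1A -> 'A'
  2B -> 'BB'

Decoded = BBBBBBBBBBBBBAAAHHHHHHHHABB


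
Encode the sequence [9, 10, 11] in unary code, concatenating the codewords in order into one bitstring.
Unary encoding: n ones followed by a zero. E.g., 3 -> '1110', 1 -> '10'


Encode each number as n ones followed by a terminating 0:
  9 -> 1111111110 (10 bits)
  10 -> 11111111110 (11 bits)
  11 -> 111111111110 (12 bits)
Total length = 10 + 11 + 12 = 33 bits.

Unary([9, 10, 11]) = 111111111011111111110111111111110 (33 bits)


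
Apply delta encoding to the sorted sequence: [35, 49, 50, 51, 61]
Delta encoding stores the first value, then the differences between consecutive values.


First value: 35
Deltas:
  49 - 35 = 14
  50 - 49 = 1
  51 - 50 = 1
  61 - 51 = 10


Delta encoded: [35, 14, 1, 1, 10]
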